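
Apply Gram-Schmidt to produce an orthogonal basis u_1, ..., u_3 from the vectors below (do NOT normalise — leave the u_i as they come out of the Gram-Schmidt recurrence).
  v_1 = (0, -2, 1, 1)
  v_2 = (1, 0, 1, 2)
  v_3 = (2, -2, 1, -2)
Orthogonal basis:
  u_1 = (0, -2, 1, 1)
  u_2 = (1, 1, 1/2, 3/2)
  u_3 = (23/9, -4/9, 7/9, -5/3)

Apply the Gram-Schmidt recurrence
  u_1 = v_1
  u_i = v_i − Σ_{j<i} ((v_i · u_j) / (u_j · u_j)) · u_j.

Step by step this gives:
  u_1 = (0, -2, 1, 1)
  u_2 = (1, 1, 1/2, 3/2)
  u_3 = (23/9, -4/9, 7/9, -5/3)

Orthogonality check:
  u_2 · u_1 = 0 (should be 0)
  u_3 · u_1 = 0 (should be 0)
  u_3 · u_2 = 0 (should be 0)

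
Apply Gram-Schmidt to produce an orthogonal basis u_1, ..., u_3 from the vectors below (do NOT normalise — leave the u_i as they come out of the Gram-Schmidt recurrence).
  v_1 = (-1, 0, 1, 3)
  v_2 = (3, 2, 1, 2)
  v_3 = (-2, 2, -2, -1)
Orthogonal basis:
  u_1 = (-1, 0, 1, 3)
  u_2 = (37/11, 2, 7/11, 10/11)
  u_3 = (-116/91, 236/91, -20/13, 8/91)

Apply the Gram-Schmidt recurrence
  u_1 = v_1
  u_i = v_i − Σ_{j<i} ((v_i · u_j) / (u_j · u_j)) · u_j.

Step by step this gives:
  u_1 = (-1, 0, 1, 3)
  u_2 = (37/11, 2, 7/11, 10/11)
  u_3 = (-116/91, 236/91, -20/13, 8/91)

Orthogonality check:
  u_2 · u_1 = 0 (should be 0)
  u_3 · u_1 = 0 (should be 0)
  u_3 · u_2 = 0 (should be 0)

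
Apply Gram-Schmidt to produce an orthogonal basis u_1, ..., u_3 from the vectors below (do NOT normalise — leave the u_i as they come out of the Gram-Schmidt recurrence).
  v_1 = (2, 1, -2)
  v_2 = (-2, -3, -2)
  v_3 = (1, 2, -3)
Orthogonal basis:
  u_1 = (2, 1, -2)
  u_2 = (-4/3, -8/3, -8/3)
  u_3 = (-10/9, 10/9, -5/9)

Apply the Gram-Schmidt recurrence
  u_1 = v_1
  u_i = v_i − Σ_{j<i} ((v_i · u_j) / (u_j · u_j)) · u_j.

Step by step this gives:
  u_1 = (2, 1, -2)
  u_2 = (-4/3, -8/3, -8/3)
  u_3 = (-10/9, 10/9, -5/9)

Orthogonality check:
  u_2 · u_1 = 0 (should be 0)
  u_3 · u_1 = 0 (should be 0)
  u_3 · u_2 = 0 (should be 0)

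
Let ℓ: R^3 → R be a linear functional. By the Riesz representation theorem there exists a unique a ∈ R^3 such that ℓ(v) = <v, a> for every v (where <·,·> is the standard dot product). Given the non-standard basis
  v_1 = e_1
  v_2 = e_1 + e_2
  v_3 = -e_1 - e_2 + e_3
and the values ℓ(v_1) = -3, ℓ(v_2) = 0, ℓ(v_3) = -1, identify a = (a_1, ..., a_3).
a = (-3, 3, -1)

Write a = (a_1, ..., a_3) in the standard basis. For each basis vector v_i, ℓ(v_i) = <v_i, a> is a linear equation in the a_j's. Collect the n equations into a matrix system V a = ℓ, where row i of V is v_i (expressed in the standard basis). Since V is invertible (lower-triangular with 1s on the diagonal, up to permutation), solve by back-substitution:
  V =
[[1, 0, 0],
 [1, 1, 0],
 [-1, -1, 1]]
  V a = (-3, 0, -1)
Solving gives a = (-3, 3, -1).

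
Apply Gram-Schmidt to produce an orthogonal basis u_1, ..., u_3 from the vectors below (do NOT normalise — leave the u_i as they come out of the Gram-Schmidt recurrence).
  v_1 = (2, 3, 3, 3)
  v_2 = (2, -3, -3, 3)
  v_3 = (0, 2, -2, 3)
Orthogonal basis:
  u_1 = (2, 3, 3, 3)
  u_2 = (72/31, -78/31, -78/31, 108/31)
  u_3 = (-18/13, 2, -2, 12/13)

Apply the Gram-Schmidt recurrence
  u_1 = v_1
  u_i = v_i − Σ_{j<i} ((v_i · u_j) / (u_j · u_j)) · u_j.

Step by step this gives:
  u_1 = (2, 3, 3, 3)
  u_2 = (72/31, -78/31, -78/31, 108/31)
  u_3 = (-18/13, 2, -2, 12/13)

Orthogonality check:
  u_2 · u_1 = 0 (should be 0)
  u_3 · u_1 = 0 (should be 0)
  u_3 · u_2 = 0 (should be 0)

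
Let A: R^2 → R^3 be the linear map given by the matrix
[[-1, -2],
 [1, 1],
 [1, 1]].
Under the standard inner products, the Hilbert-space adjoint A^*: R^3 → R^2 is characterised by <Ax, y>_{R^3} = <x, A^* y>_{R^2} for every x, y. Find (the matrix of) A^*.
A^* = A^T =
[[-1, 1, 1],
 [-2, 1, 1]]

For real matrices with standard dot products, the defining identity <Ax, y> = <x, A^* y> gives (Ax)^T y = x^T (A^*) y, i.e. x^T A^T y = x^T (A^*) y. Since this holds for all x, y, we must have A^* = A^T. Therefore
A^* =
[[-1, 1, 1],
 [-2, 1, 1]].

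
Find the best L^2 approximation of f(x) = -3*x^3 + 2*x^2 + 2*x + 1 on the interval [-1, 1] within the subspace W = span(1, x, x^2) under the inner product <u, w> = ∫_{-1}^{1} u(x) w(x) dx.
g(x) = 2*x^2 + x/5 + 1

The best approximation g ∈ W is the orthogonal projection of f onto W. Writing g = a_0 + a_1 x + a_2 x^2, the coefficients solve the normal equations G · a = b where
  G_{ij} = <φ_i, φ_j> and b_i = <f, φ_i>, with φ_0 = 1, φ_1 = x, φ_2 = x^2.
G =
  [2, 0, 2/3]
  [0, 2/3, 0]
  [2/3, 0, 2/5],
b = (10/3, 2/15, 22/15).
Solving gives a_0 = 1, a_1 = 1/5, a_2 = 2, so
  g(x) = 2*x^2 + x/5 + 1.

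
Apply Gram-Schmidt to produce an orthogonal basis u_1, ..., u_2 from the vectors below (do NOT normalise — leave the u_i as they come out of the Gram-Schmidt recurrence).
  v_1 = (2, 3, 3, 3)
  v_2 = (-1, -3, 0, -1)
Orthogonal basis:
  u_1 = (2, 3, 3, 3)
  u_2 = (-3/31, -51/31, 42/31, 11/31)

Apply the Gram-Schmidt recurrence
  u_1 = v_1
  u_i = v_i − Σ_{j<i} ((v_i · u_j) / (u_j · u_j)) · u_j.

Step by step this gives:
  u_1 = (2, 3, 3, 3)
  u_2 = (-3/31, -51/31, 42/31, 11/31)

Orthogonality check:
  u_2 · u_1 = 0 (should be 0)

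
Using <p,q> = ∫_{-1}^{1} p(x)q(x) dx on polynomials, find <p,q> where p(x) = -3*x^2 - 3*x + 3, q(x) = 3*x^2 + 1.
<p,q> = 32/5

Expand the product: p(x)·q(x) = -9*x^4 - 9*x^3 + 6*x^2 - 3*x + 3.
∫_{-1}^{1} of each monomial x^k gives [2/(k+1) if k even, 0 if k odd]. Integrating term-by-term (or equivalently evaluating the antiderivative F(x) = -9*x^5/5 - 9*x^4/4 + 2*x^3 - 3*x^2/2 + 3*x at the endpoints):
  F(1) − F(−1) = -11/20 − (-139/20) = 32/5.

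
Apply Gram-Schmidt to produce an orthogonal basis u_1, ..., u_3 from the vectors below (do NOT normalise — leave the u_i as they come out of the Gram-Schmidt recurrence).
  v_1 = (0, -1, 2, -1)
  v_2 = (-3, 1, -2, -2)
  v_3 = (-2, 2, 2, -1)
Orthogonal basis:
  u_1 = (0, -1, 2, -1)
  u_2 = (-3, 1/2, -1, -5/2)
  u_3 = (-7/11, 25/11, 16/11, 7/11)

Apply the Gram-Schmidt recurrence
  u_1 = v_1
  u_i = v_i − Σ_{j<i} ((v_i · u_j) / (u_j · u_j)) · u_j.

Step by step this gives:
  u_1 = (0, -1, 2, -1)
  u_2 = (-3, 1/2, -1, -5/2)
  u_3 = (-7/11, 25/11, 16/11, 7/11)

Orthogonality check:
  u_2 · u_1 = 0 (should be 0)
  u_3 · u_1 = 0 (should be 0)
  u_3 · u_2 = 0 (should be 0)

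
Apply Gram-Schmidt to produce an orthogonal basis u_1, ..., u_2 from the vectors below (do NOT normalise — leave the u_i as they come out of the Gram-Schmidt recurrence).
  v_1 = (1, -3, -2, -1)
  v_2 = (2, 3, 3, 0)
Orthogonal basis:
  u_1 = (1, -3, -2, -1)
  u_2 = (43/15, 2/5, 19/15, -13/15)

Apply the Gram-Schmidt recurrence
  u_1 = v_1
  u_i = v_i − Σ_{j<i} ((v_i · u_j) / (u_j · u_j)) · u_j.

Step by step this gives:
  u_1 = (1, -3, -2, -1)
  u_2 = (43/15, 2/5, 19/15, -13/15)

Orthogonality check:
  u_2 · u_1 = 0 (should be 0)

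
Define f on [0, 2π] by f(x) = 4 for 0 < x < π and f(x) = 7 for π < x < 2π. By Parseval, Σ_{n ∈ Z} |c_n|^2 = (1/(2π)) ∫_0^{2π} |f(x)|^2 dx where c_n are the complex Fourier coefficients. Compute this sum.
Σ |c_n|^2 = 65/2

Parseval equates the L^2 energy of f (normalised by 1/(2π)) with the ℓ^2 sum of its Fourier coefficients: (1/(2π)) ∫_0^{2π} |f|^2 = Σ |c_n|^2.
Compute the left side: (1/(2π)) [∫_0^π 4^2 dx + ∫_π^{2π} 7^2 dx] = (1/(2π)) · (16π + 49π) = (16 + 49)/2 = 65/2.
So Σ_{n ∈ Z} |c_n|^2 = 65/2.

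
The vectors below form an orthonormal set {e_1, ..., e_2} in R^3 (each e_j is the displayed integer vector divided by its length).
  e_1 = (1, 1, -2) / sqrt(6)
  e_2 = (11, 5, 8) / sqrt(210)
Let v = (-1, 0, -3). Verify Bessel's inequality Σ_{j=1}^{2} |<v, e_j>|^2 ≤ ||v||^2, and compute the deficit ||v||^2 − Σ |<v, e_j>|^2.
Σ |<v, e_j>|^2 = 10; ||v||^2 = 10; deficit = 0

Write each e_j = u_j / sqrt(<u_j, u_j>) where u_j is the displayed integer vector. Then <v, e_j> = <v, u_j> / sqrt(<u_j, u_j>), so |<v, e_j>|^2 = <v, u_j>^2 / <u_j, u_j>.
Coefficients: <v, e_1> = 5/sqrt(6), <v, e_2> = -35/sqrt(210).
Square and sum: Σ |<v, e_j>|^2 = 10.
Compute ||v||^2 = v·v = 10.
Deficit = 10 − 10 = 0 ≥ 0, confirming Bessel's inequality. (The deficit equals ||v − Σ <v,e_j> e_j||^2, the squared distance from v to span{e_j}.)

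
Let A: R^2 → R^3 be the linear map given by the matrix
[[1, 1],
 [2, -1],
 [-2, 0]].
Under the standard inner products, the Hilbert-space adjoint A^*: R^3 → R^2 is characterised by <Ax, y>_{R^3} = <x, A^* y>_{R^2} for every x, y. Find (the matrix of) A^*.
A^* = A^T =
[[1, 2, -2],
 [1, -1, 0]]

For real matrices with standard dot products, the defining identity <Ax, y> = <x, A^* y> gives (Ax)^T y = x^T (A^*) y, i.e. x^T A^T y = x^T (A^*) y. Since this holds for all x, y, we must have A^* = A^T. Therefore
A^* =
[[1, 2, -2],
 [1, -1, 0]].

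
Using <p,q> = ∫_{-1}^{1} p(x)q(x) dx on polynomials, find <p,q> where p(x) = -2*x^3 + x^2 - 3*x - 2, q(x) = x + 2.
<p,q> = -142/15

Expand the product: p(x)·q(x) = -2*x^4 - 3*x^3 - x^2 - 8*x - 4.
∫_{-1}^{1} of each monomial x^k gives [2/(k+1) if k even, 0 if k odd]. Integrating term-by-term (or equivalently evaluating the antiderivative F(x) = -2*x^5/5 - 3*x^4/4 - x^3/3 - 4*x^2 - 4*x at the endpoints):
  F(1) − F(−1) = -569/60 − (-1/60) = -142/15.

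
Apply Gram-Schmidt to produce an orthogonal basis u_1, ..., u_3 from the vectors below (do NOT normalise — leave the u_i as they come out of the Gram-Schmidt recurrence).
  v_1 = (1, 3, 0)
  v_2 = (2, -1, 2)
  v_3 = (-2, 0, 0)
Orthogonal basis:
  u_1 = (1, 3, 0)
  u_2 = (21/10, -7/10, 2)
  u_3 = (-72/89, 24/89, 84/89)

Apply the Gram-Schmidt recurrence
  u_1 = v_1
  u_i = v_i − Σ_{j<i} ((v_i · u_j) / (u_j · u_j)) · u_j.

Step by step this gives:
  u_1 = (1, 3, 0)
  u_2 = (21/10, -7/10, 2)
  u_3 = (-72/89, 24/89, 84/89)

Orthogonality check:
  u_2 · u_1 = 0 (should be 0)
  u_3 · u_1 = 0 (should be 0)
  u_3 · u_2 = 0 (should be 0)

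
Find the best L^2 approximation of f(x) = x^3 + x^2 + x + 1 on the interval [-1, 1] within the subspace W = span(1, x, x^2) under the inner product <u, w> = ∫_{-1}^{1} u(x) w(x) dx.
g(x) = x^2 + 8*x/5 + 1

The best approximation g ∈ W is the orthogonal projection of f onto W. Writing g = a_0 + a_1 x + a_2 x^2, the coefficients solve the normal equations G · a = b where
  G_{ij} = <φ_i, φ_j> and b_i = <f, φ_i>, with φ_0 = 1, φ_1 = x, φ_2 = x^2.
G =
  [2, 0, 2/3]
  [0, 2/3, 0]
  [2/3, 0, 2/5],
b = (8/3, 16/15, 16/15).
Solving gives a_0 = 1, a_1 = 8/5, a_2 = 1, so
  g(x) = x^2 + 8*x/5 + 1.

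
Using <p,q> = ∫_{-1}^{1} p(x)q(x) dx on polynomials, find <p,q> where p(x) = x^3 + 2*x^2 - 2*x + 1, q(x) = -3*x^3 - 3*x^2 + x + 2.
<p,q> = 302/105

Expand the product: p(x)·q(x) = -3*x^6 - 9*x^5 + x^4 + 7*x^3 - x^2 - 3*x + 2.
∫_{-1}^{1} of each monomial x^k gives [2/(k+1) if k even, 0 if k odd]. Integrating term-by-term (or equivalently evaluating the antiderivative F(x) = -3*x^7/7 - 3*x^6/2 + x^5/5 + 7*x^4/4 - x^3/3 - 3*x^2/2 + 2*x at the endpoints):
  F(1) − F(−1) = 79/420 − (-1129/420) = 302/105.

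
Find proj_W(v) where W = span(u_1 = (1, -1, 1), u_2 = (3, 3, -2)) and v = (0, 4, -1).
proj_W(v) = (7/31, 89/31, -73/31)

Set up U = [u_1 | ... | u_2] ∈ R^(3×2). The projector onto W = col(U) is P = U (U^T U)^(-1) U^T.
Compute U^T U =
  [3, -2]
  [-2, 22],
and U^T v = (-5, 14).
Solve U^T U · c = U^T v for the coefficients: c = (-41/31, 16/31). The projection is proj_W(v) = U c.
Check: (v - proj_W(v)) · u_1 = 0  (should be 0).
Check: (v - proj_W(v)) · u_2 = 0  (should be 0).
Result: proj_W(v) = (7/31, 89/31, -73/31).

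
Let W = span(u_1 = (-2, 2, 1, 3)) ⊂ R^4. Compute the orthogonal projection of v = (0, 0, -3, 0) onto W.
proj_W(v) = (1/3, -1/3, -1/6, -1/2)

Set up U = [u_1 | ... | u_1] ∈ R^(4×1). The projector onto W = col(U) is P = U (U^T U)^(-1) U^T.
Compute U^T U =
  [18],
and U^T v = (-3).
Solve U^T U · c = U^T v for the coefficients: c = (-1/6). The projection is proj_W(v) = U c.
Check: (v - proj_W(v)) · u_1 = 0  (should be 0).
Result: proj_W(v) = (1/3, -1/3, -1/6, -1/2).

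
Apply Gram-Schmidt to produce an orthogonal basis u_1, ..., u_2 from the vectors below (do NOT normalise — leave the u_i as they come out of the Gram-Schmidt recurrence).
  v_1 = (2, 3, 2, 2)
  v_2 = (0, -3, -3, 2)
Orthogonal basis:
  u_1 = (2, 3, 2, 2)
  u_2 = (22/21, -10/7, -41/21, 64/21)

Apply the Gram-Schmidt recurrence
  u_1 = v_1
  u_i = v_i − Σ_{j<i} ((v_i · u_j) / (u_j · u_j)) · u_j.

Step by step this gives:
  u_1 = (2, 3, 2, 2)
  u_2 = (22/21, -10/7, -41/21, 64/21)

Orthogonality check:
  u_2 · u_1 = 0 (should be 0)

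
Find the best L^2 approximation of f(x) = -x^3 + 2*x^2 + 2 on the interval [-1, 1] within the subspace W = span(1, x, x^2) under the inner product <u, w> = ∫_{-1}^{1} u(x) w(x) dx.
g(x) = 2*x^2 - 3*x/5 + 2

The best approximation g ∈ W is the orthogonal projection of f onto W. Writing g = a_0 + a_1 x + a_2 x^2, the coefficients solve the normal equations G · a = b where
  G_{ij} = <φ_i, φ_j> and b_i = <f, φ_i>, with φ_0 = 1, φ_1 = x, φ_2 = x^2.
G =
  [2, 0, 2/3]
  [0, 2/3, 0]
  [2/3, 0, 2/5],
b = (16/3, -2/5, 32/15).
Solving gives a_0 = 2, a_1 = -3/5, a_2 = 2, so
  g(x) = 2*x^2 - 3*x/5 + 2.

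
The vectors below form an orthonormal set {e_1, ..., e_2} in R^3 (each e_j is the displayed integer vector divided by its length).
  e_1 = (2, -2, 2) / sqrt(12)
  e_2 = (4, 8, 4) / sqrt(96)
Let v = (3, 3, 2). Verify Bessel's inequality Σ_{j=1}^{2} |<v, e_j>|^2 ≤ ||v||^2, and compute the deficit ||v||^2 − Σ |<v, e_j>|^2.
Σ |<v, e_j>|^2 = 43/2; ||v||^2 = 22; deficit = 1/2

Write each e_j = u_j / sqrt(<u_j, u_j>) where u_j is the displayed integer vector. Then <v, e_j> = <v, u_j> / sqrt(<u_j, u_j>), so |<v, e_j>|^2 = <v, u_j>^2 / <u_j, u_j>.
Coefficients: <v, e_1> = 4/sqrt(12), <v, e_2> = 44/sqrt(96).
Square and sum: Σ |<v, e_j>|^2 = 43/2.
Compute ||v||^2 = v·v = 22.
Deficit = 22 − 43/2 = 1/2 ≥ 0, confirming Bessel's inequality. (The deficit equals ||v − Σ <v,e_j> e_j||^2, the squared distance from v to span{e_j}.)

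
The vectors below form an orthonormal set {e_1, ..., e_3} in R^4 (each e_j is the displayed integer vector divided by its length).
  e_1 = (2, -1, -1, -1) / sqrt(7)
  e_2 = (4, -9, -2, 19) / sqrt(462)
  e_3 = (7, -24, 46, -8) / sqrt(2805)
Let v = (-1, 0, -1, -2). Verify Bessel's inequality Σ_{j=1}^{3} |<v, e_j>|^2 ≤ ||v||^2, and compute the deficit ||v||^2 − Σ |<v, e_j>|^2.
Σ |<v, e_j>|^2 = 348/85; ||v||^2 = 6; deficit = 162/85

Write each e_j = u_j / sqrt(<u_j, u_j>) where u_j is the displayed integer vector. Then <v, e_j> = <v, u_j> / sqrt(<u_j, u_j>), so |<v, e_j>|^2 = <v, u_j>^2 / <u_j, u_j>.
Coefficients: <v, e_1> = 1/sqrt(7), <v, e_2> = -40/sqrt(462), <v, e_3> = -37/sqrt(2805).
Square and sum: Σ |<v, e_j>|^2 = 348/85.
Compute ||v||^2 = v·v = 6.
Deficit = 6 − 348/85 = 162/85 ≥ 0, confirming Bessel's inequality. (The deficit equals ||v − Σ <v,e_j> e_j||^2, the squared distance from v to span{e_j}.)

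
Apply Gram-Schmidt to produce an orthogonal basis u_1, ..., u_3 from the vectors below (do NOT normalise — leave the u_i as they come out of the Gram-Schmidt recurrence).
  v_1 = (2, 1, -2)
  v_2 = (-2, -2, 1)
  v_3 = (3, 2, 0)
Orthogonal basis:
  u_1 = (2, 1, -2)
  u_2 = (-2/9, -10/9, -7/9)
  u_3 = (15/17, -10/17, 10/17)

Apply the Gram-Schmidt recurrence
  u_1 = v_1
  u_i = v_i − Σ_{j<i} ((v_i · u_j) / (u_j · u_j)) · u_j.

Step by step this gives:
  u_1 = (2, 1, -2)
  u_2 = (-2/9, -10/9, -7/9)
  u_3 = (15/17, -10/17, 10/17)

Orthogonality check:
  u_2 · u_1 = 0 (should be 0)
  u_3 · u_1 = 0 (should be 0)
  u_3 · u_2 = 0 (should be 0)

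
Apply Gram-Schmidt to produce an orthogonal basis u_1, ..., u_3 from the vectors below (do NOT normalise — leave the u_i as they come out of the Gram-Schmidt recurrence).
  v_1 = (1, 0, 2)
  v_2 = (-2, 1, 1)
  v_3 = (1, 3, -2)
Orthogonal basis:
  u_1 = (1, 0, 2)
  u_2 = (-2, 1, 1)
  u_3 = (19/15, 19/6, -19/30)

Apply the Gram-Schmidt recurrence
  u_1 = v_1
  u_i = v_i − Σ_{j<i} ((v_i · u_j) / (u_j · u_j)) · u_j.

Step by step this gives:
  u_1 = (1, 0, 2)
  u_2 = (-2, 1, 1)
  u_3 = (19/15, 19/6, -19/30)

Orthogonality check:
  u_2 · u_1 = 0 (should be 0)
  u_3 · u_1 = 0 (should be 0)
  u_3 · u_2 = 0 (should be 0)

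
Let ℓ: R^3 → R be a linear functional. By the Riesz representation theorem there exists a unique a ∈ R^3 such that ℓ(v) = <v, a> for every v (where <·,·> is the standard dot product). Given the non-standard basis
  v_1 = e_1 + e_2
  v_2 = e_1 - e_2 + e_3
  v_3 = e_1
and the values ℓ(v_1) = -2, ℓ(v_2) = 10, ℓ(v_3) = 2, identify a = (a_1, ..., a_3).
a = (2, -4, 4)

Write a = (a_1, ..., a_3) in the standard basis. For each basis vector v_i, ℓ(v_i) = <v_i, a> is a linear equation in the a_j's. Collect the n equations into a matrix system V a = ℓ, where row i of V is v_i (expressed in the standard basis). Since V is invertible (lower-triangular with 1s on the diagonal, up to permutation), solve by back-substitution:
  V =
[[1, 1, 0],
 [1, -1, 1],
 [1, 0, 0]]
  V a = (-2, 10, 2)
Solving gives a = (2, -4, 4).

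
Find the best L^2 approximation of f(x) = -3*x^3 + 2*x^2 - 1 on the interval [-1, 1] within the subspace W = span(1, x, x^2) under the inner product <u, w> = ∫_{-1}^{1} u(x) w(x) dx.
g(x) = 2*x^2 - 9*x/5 - 1

The best approximation g ∈ W is the orthogonal projection of f onto W. Writing g = a_0 + a_1 x + a_2 x^2, the coefficients solve the normal equations G · a = b where
  G_{ij} = <φ_i, φ_j> and b_i = <f, φ_i>, with φ_0 = 1, φ_1 = x, φ_2 = x^2.
G =
  [2, 0, 2/3]
  [0, 2/3, 0]
  [2/3, 0, 2/5],
b = (-2/3, -6/5, 2/15).
Solving gives a_0 = -1, a_1 = -9/5, a_2 = 2, so
  g(x) = 2*x^2 - 9*x/5 - 1.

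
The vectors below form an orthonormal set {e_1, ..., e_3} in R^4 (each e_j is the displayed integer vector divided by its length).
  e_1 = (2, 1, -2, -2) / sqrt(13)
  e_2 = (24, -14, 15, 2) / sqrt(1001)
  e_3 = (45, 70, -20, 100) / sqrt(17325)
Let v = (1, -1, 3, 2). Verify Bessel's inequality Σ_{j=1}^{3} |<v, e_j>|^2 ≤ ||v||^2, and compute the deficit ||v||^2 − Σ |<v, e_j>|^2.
Σ |<v, e_j>|^2 = 131/9; ||v||^2 = 15; deficit = 4/9

Write each e_j = u_j / sqrt(<u_j, u_j>) where u_j is the displayed integer vector. Then <v, e_j> = <v, u_j> / sqrt(<u_j, u_j>), so |<v, e_j>|^2 = <v, u_j>^2 / <u_j, u_j>.
Coefficients: <v, e_1> = -9/sqrt(13), <v, e_2> = 87/sqrt(1001), <v, e_3> = 115/sqrt(17325).
Square and sum: Σ |<v, e_j>|^2 = 131/9.
Compute ||v||^2 = v·v = 15.
Deficit = 15 − 131/9 = 4/9 ≥ 0, confirming Bessel's inequality. (The deficit equals ||v − Σ <v,e_j> e_j||^2, the squared distance from v to span{e_j}.)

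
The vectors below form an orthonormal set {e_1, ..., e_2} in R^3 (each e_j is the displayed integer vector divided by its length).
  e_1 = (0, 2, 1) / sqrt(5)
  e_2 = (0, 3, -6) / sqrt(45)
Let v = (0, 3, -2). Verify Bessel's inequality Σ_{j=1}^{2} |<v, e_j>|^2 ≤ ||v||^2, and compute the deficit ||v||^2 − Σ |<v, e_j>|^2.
Σ |<v, e_j>|^2 = 13; ||v||^2 = 13; deficit = 0

Write each e_j = u_j / sqrt(<u_j, u_j>) where u_j is the displayed integer vector. Then <v, e_j> = <v, u_j> / sqrt(<u_j, u_j>), so |<v, e_j>|^2 = <v, u_j>^2 / <u_j, u_j>.
Coefficients: <v, e_1> = 4/sqrt(5), <v, e_2> = 21/sqrt(45).
Square and sum: Σ |<v, e_j>|^2 = 13.
Compute ||v||^2 = v·v = 13.
Deficit = 13 − 13 = 0 ≥ 0, confirming Bessel's inequality. (The deficit equals ||v − Σ <v,e_j> e_j||^2, the squared distance from v to span{e_j}.)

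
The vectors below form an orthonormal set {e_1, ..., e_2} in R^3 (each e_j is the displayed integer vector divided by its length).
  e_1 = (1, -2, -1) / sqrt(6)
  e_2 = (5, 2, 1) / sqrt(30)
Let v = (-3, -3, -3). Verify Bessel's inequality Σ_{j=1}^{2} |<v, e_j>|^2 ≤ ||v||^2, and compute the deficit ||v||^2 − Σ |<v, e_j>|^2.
Σ |<v, e_j>|^2 = 126/5; ||v||^2 = 27; deficit = 9/5

Write each e_j = u_j / sqrt(<u_j, u_j>) where u_j is the displayed integer vector. Then <v, e_j> = <v, u_j> / sqrt(<u_j, u_j>), so |<v, e_j>|^2 = <v, u_j>^2 / <u_j, u_j>.
Coefficients: <v, e_1> = 6/sqrt(6), <v, e_2> = -24/sqrt(30).
Square and sum: Σ |<v, e_j>|^2 = 126/5.
Compute ||v||^2 = v·v = 27.
Deficit = 27 − 126/5 = 9/5 ≥ 0, confirming Bessel's inequality. (The deficit equals ||v − Σ <v,e_j> e_j||^2, the squared distance from v to span{e_j}.)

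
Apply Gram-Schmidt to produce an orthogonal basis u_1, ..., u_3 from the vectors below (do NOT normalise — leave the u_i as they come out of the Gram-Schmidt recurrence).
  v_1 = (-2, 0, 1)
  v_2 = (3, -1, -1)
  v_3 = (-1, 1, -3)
Orthogonal basis:
  u_1 = (-2, 0, 1)
  u_2 = (1/5, -1, 2/5)
  u_3 = (-1, -1, -2)

Apply the Gram-Schmidt recurrence
  u_1 = v_1
  u_i = v_i − Σ_{j<i} ((v_i · u_j) / (u_j · u_j)) · u_j.

Step by step this gives:
  u_1 = (-2, 0, 1)
  u_2 = (1/5, -1, 2/5)
  u_3 = (-1, -1, -2)

Orthogonality check:
  u_2 · u_1 = 0 (should be 0)
  u_3 · u_1 = 0 (should be 0)
  u_3 · u_2 = 0 (should be 0)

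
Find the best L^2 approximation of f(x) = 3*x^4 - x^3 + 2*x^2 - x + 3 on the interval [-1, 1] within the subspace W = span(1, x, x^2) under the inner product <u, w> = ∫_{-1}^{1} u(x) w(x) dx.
g(x) = 32*x^2/7 - 8*x/5 + 96/35

The best approximation g ∈ W is the orthogonal projection of f onto W. Writing g = a_0 + a_1 x + a_2 x^2, the coefficients solve the normal equations G · a = b where
  G_{ij} = <φ_i, φ_j> and b_i = <f, φ_i>, with φ_0 = 1, φ_1 = x, φ_2 = x^2.
G =
  [2, 0, 2/3]
  [0, 2/3, 0]
  [2/3, 0, 2/5],
b = (128/15, -16/15, 128/35).
Solving gives a_0 = 96/35, a_1 = -8/5, a_2 = 32/7, so
  g(x) = 32*x^2/7 - 8*x/5 + 96/35.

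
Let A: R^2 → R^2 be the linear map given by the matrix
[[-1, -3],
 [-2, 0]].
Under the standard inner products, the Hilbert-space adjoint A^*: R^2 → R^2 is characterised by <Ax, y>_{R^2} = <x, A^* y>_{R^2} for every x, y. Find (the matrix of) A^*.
A^* = A^T =
[[-1, -2],
 [-3, 0]]

For real matrices with standard dot products, the defining identity <Ax, y> = <x, A^* y> gives (Ax)^T y = x^T (A^*) y, i.e. x^T A^T y = x^T (A^*) y. Since this holds for all x, y, we must have A^* = A^T. Therefore
A^* =
[[-1, -2],
 [-3, 0]].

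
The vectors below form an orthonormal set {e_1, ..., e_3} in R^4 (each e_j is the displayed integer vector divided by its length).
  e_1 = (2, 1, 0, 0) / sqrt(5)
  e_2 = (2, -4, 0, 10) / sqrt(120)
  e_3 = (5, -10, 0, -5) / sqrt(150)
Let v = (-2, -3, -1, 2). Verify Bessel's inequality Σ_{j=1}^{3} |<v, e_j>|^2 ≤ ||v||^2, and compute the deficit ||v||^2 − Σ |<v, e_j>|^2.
Σ |<v, e_j>|^2 = 17; ||v||^2 = 18; deficit = 1

Write each e_j = u_j / sqrt(<u_j, u_j>) where u_j is the displayed integer vector. Then <v, e_j> = <v, u_j> / sqrt(<u_j, u_j>), so |<v, e_j>|^2 = <v, u_j>^2 / <u_j, u_j>.
Coefficients: <v, e_1> = -7/sqrt(5), <v, e_2> = 28/sqrt(120), <v, e_3> = 10/sqrt(150).
Square and sum: Σ |<v, e_j>|^2 = 17.
Compute ||v||^2 = v·v = 18.
Deficit = 18 − 17 = 1 ≥ 0, confirming Bessel's inequality. (The deficit equals ||v − Σ <v,e_j> e_j||^2, the squared distance from v to span{e_j}.)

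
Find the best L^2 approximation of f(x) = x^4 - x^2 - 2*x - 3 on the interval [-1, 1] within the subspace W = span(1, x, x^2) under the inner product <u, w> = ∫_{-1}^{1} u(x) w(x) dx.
g(x) = -x^2/7 - 2*x - 108/35

The best approximation g ∈ W is the orthogonal projection of f onto W. Writing g = a_0 + a_1 x + a_2 x^2, the coefficients solve the normal equations G · a = b where
  G_{ij} = <φ_i, φ_j> and b_i = <f, φ_i>, with φ_0 = 1, φ_1 = x, φ_2 = x^2.
G =
  [2, 0, 2/3]
  [0, 2/3, 0]
  [2/3, 0, 2/5],
b = (-94/15, -4/3, -74/35).
Solving gives a_0 = -108/35, a_1 = -2, a_2 = -1/7, so
  g(x) = -x^2/7 - 2*x - 108/35.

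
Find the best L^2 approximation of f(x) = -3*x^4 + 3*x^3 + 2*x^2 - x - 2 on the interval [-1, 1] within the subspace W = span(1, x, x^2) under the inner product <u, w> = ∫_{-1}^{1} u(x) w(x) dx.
g(x) = -4*x^2/7 + 4*x/5 - 61/35

The best approximation g ∈ W is the orthogonal projection of f onto W. Writing g = a_0 + a_1 x + a_2 x^2, the coefficients solve the normal equations G · a = b where
  G_{ij} = <φ_i, φ_j> and b_i = <f, φ_i>, with φ_0 = 1, φ_1 = x, φ_2 = x^2.
G =
  [2, 0, 2/3]
  [0, 2/3, 0]
  [2/3, 0, 2/5],
b = (-58/15, 8/15, -146/105).
Solving gives a_0 = -61/35, a_1 = 4/5, a_2 = -4/7, so
  g(x) = -4*x^2/7 + 4*x/5 - 61/35.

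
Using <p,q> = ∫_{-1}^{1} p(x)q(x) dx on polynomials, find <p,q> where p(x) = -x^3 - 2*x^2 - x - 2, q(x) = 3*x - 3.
<p,q> = 64/5

Expand the product: p(x)·q(x) = -3*x^4 - 3*x^3 + 3*x^2 - 3*x + 6.
∫_{-1}^{1} of each monomial x^k gives [2/(k+1) if k even, 0 if k odd]. Integrating term-by-term (or equivalently evaluating the antiderivative F(x) = -3*x^5/5 - 3*x^4/4 + x^3 - 3*x^2/2 + 6*x at the endpoints):
  F(1) − F(−1) = 83/20 − (-173/20) = 64/5.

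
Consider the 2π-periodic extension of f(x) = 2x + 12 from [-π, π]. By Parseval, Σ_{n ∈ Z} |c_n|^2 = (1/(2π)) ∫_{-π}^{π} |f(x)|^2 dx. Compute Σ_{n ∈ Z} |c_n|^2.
Σ |c_n|^2 = 4π^2/3 + 144

Expand and integrate term by term over [-π, π]:
  ∫ (2x)^2 dx = 4·(2π^3/3); ∫ 2·2·(12)·x dx = 0 (odd integrand); ∫ 12^2 dx = 144·2π.
So (1/(2π)) ∫_{-π}^{π} (2x + 12)^2 dx = 4π^2/3 + 144 = 4π^2/3 + 144.
Parseval ⇒ Σ |c_n|^2 = 4π^2/3 + 144.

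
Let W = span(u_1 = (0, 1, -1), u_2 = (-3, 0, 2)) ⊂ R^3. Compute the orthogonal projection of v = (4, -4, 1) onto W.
proj_W(v) = (45/11, -85/22, 25/22)

Set up U = [u_1 | ... | u_2] ∈ R^(3×2). The projector onto W = col(U) is P = U (U^T U)^(-1) U^T.
Compute U^T U =
  [2, -2]
  [-2, 13],
and U^T v = (-5, -10).
Solve U^T U · c = U^T v for the coefficients: c = (-85/22, -15/11). The projection is proj_W(v) = U c.
Check: (v - proj_W(v)) · u_1 = 0  (should be 0).
Check: (v - proj_W(v)) · u_2 = 0  (should be 0).
Result: proj_W(v) = (45/11, -85/22, 25/22).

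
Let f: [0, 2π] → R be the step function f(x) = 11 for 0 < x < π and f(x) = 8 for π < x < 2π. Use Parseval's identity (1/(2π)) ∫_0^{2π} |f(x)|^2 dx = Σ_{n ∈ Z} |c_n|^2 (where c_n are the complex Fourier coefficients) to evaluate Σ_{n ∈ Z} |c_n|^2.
Σ |c_n|^2 = 185/2

Parseval equates the L^2 energy of f (normalised by 1/(2π)) with the ℓ^2 sum of its Fourier coefficients: (1/(2π)) ∫_0^{2π} |f|^2 = Σ |c_n|^2.
Compute the left side: (1/(2π)) [∫_0^π 11^2 dx + ∫_π^{2π} 8^2 dx] = (1/(2π)) · (121π + 64π) = (121 + 64)/2 = 185/2.
So Σ_{n ∈ Z} |c_n|^2 = 185/2.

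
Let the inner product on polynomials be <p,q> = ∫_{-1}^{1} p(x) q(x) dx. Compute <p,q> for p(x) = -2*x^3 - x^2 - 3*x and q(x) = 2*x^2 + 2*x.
<p,q> = -32/5

Expand the product: p(x)·q(x) = -4*x^5 - 6*x^4 - 8*x^3 - 6*x^2.
∫_{-1}^{1} of each monomial x^k gives [2/(k+1) if k even, 0 if k odd]. Integrating term-by-term (or equivalently evaluating the antiderivative F(x) = -2*x^6/3 - 6*x^5/5 - 2*x^4 - 2*x^3 at the endpoints):
  F(1) − F(−1) = -88/15 − (8/15) = -32/5.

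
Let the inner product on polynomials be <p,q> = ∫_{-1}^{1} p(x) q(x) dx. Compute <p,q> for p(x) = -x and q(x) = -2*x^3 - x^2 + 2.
<p,q> = 4/5

Expand the product: p(x)·q(x) = 2*x^4 + x^3 - 2*x.
∫_{-1}^{1} of each monomial x^k gives [2/(k+1) if k even, 0 if k odd]. Integrating term-by-term (or equivalently evaluating the antiderivative F(x) = 2*x^5/5 + x^4/4 - x^2 at the endpoints):
  F(1) − F(−1) = -7/20 − (-23/20) = 4/5.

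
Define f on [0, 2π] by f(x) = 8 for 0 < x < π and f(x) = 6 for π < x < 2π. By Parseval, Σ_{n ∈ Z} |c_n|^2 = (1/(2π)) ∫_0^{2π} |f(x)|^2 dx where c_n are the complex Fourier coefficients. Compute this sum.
Σ |c_n|^2 = 50

Parseval equates the L^2 energy of f (normalised by 1/(2π)) with the ℓ^2 sum of its Fourier coefficients: (1/(2π)) ∫_0^{2π} |f|^2 = Σ |c_n|^2.
Compute the left side: (1/(2π)) [∫_0^π 8^2 dx + ∫_π^{2π} 6^2 dx] = (1/(2π)) · (64π + 36π) = (64 + 36)/2 = 50.
So Σ_{n ∈ Z} |c_n|^2 = 50.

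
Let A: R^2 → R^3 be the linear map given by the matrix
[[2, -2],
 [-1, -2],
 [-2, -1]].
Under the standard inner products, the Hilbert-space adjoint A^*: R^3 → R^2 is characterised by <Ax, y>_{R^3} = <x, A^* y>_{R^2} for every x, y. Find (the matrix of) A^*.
A^* = A^T =
[[2, -1, -2],
 [-2, -2, -1]]

For real matrices with standard dot products, the defining identity <Ax, y> = <x, A^* y> gives (Ax)^T y = x^T (A^*) y, i.e. x^T A^T y = x^T (A^*) y. Since this holds for all x, y, we must have A^* = A^T. Therefore
A^* =
[[2, -1, -2],
 [-2, -2, -1]].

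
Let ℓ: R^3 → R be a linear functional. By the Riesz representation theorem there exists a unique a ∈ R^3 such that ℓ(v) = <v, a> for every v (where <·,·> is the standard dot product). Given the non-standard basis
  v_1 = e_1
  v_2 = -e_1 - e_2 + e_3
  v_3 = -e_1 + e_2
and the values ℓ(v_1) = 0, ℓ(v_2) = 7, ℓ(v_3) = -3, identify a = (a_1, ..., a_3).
a = (0, -3, 4)

Write a = (a_1, ..., a_3) in the standard basis. For each basis vector v_i, ℓ(v_i) = <v_i, a> is a linear equation in the a_j's. Collect the n equations into a matrix system V a = ℓ, where row i of V is v_i (expressed in the standard basis). Since V is invertible (lower-triangular with 1s on the diagonal, up to permutation), solve by back-substitution:
  V =
[[1, 0, 0],
 [-1, -1, 1],
 [-1, 1, 0]]
  V a = (0, 7, -3)
Solving gives a = (0, -3, 4).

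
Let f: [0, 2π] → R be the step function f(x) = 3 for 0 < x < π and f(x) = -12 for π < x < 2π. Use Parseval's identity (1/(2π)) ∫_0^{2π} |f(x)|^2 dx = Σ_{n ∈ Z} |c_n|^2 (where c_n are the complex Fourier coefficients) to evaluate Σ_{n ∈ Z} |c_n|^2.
Σ |c_n|^2 = 153/2

Parseval equates the L^2 energy of f (normalised by 1/(2π)) with the ℓ^2 sum of its Fourier coefficients: (1/(2π)) ∫_0^{2π} |f|^2 = Σ |c_n|^2.
Compute the left side: (1/(2π)) [∫_0^π 3^2 dx + ∫_π^{2π} (-12)^2 dx] = (1/(2π)) · (9π + 144π) = (9 + 144)/2 = 153/2.
So Σ_{n ∈ Z} |c_n|^2 = 153/2.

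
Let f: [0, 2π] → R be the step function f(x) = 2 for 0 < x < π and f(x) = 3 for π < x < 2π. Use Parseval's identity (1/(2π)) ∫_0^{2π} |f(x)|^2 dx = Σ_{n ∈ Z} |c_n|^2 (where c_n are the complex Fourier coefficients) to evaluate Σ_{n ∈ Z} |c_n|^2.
Σ |c_n|^2 = 13/2

Parseval equates the L^2 energy of f (normalised by 1/(2π)) with the ℓ^2 sum of its Fourier coefficients: (1/(2π)) ∫_0^{2π} |f|^2 = Σ |c_n|^2.
Compute the left side: (1/(2π)) [∫_0^π 2^2 dx + ∫_π^{2π} 3^2 dx] = (1/(2π)) · (4π + 9π) = (4 + 9)/2 = 13/2.
So Σ_{n ∈ Z} |c_n|^2 = 13/2.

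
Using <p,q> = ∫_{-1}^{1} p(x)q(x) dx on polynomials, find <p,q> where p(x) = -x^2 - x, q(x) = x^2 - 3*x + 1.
<p,q> = 14/15

Expand the product: p(x)·q(x) = -x^4 + 2*x^3 + 2*x^2 - x.
∫_{-1}^{1} of each monomial x^k gives [2/(k+1) if k even, 0 if k odd]. Integrating term-by-term (or equivalently evaluating the antiderivative F(x) = -x^5/5 + x^4/2 + 2*x^3/3 - x^2/2 at the endpoints):
  F(1) − F(−1) = 7/15 − (-7/15) = 14/15.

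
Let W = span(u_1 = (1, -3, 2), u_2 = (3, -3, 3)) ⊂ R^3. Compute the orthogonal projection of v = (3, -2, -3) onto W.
proj_W(v) = (7/6, -1/6, 2/3)

Set up U = [u_1 | ... | u_2] ∈ R^(3×2). The projector onto W = col(U) is P = U (U^T U)^(-1) U^T.
Compute U^T U =
  [14, 18]
  [18, 27],
and U^T v = (3, 6).
Solve U^T U · c = U^T v for the coefficients: c = (-1/2, 5/9). The projection is proj_W(v) = U c.
Check: (v - proj_W(v)) · u_1 = 0  (should be 0).
Check: (v - proj_W(v)) · u_2 = 0  (should be 0).
Result: proj_W(v) = (7/6, -1/6, 2/3).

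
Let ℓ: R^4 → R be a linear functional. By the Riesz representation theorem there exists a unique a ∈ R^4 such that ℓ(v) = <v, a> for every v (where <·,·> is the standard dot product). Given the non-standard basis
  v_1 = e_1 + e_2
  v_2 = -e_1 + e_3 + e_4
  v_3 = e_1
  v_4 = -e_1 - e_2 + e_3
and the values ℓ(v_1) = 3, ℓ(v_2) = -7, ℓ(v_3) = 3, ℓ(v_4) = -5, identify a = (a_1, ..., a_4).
a = (3, 0, -2, -2)

Write a = (a_1, ..., a_4) in the standard basis. For each basis vector v_i, ℓ(v_i) = <v_i, a> is a linear equation in the a_j's. Collect the n equations into a matrix system V a = ℓ, where row i of V is v_i (expressed in the standard basis). Since V is invertible (lower-triangular with 1s on the diagonal, up to permutation), solve by back-substitution:
  V =
[[1, 1, 0, 0],
 [-1, 0, 1, 1],
 [1, 0, 0, 0],
 [-1, -1, 1, 0]]
  V a = (3, -7, 3, -5)
Solving gives a = (3, 0, -2, -2).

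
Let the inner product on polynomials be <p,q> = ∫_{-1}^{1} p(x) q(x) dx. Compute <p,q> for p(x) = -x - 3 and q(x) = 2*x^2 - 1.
<p,q> = 2

Expand the product: p(x)·q(x) = -2*x^3 - 6*x^2 + x + 3.
∫_{-1}^{1} of each monomial x^k gives [2/(k+1) if k even, 0 if k odd]. Integrating term-by-term (or equivalently evaluating the antiderivative F(x) = -x^4/2 - 2*x^3 + x^2/2 + 3*x at the endpoints):
  F(1) − F(−1) = 1 − (-1) = 2.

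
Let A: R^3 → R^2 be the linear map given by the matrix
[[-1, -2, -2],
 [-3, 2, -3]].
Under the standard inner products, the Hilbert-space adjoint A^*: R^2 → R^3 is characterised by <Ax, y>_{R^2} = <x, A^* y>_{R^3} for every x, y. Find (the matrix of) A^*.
A^* = A^T =
[[-1, -3],
 [-2, 2],
 [-2, -3]]

For real matrices with standard dot products, the defining identity <Ax, y> = <x, A^* y> gives (Ax)^T y = x^T (A^*) y, i.e. x^T A^T y = x^T (A^*) y. Since this holds for all x, y, we must have A^* = A^T. Therefore
A^* =
[[-1, -3],
 [-2, 2],
 [-2, -3]].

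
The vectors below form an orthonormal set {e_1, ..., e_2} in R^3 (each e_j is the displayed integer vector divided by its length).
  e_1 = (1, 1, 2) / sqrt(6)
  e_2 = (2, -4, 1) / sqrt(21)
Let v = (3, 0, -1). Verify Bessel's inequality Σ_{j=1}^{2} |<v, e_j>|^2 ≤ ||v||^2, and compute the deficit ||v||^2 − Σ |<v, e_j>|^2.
Σ |<v, e_j>|^2 = 19/14; ||v||^2 = 10; deficit = 121/14

Write each e_j = u_j / sqrt(<u_j, u_j>) where u_j is the displayed integer vector. Then <v, e_j> = <v, u_j> / sqrt(<u_j, u_j>), so |<v, e_j>|^2 = <v, u_j>^2 / <u_j, u_j>.
Coefficients: <v, e_1> = 1/sqrt(6), <v, e_2> = 5/sqrt(21).
Square and sum: Σ |<v, e_j>|^2 = 19/14.
Compute ||v||^2 = v·v = 10.
Deficit = 10 − 19/14 = 121/14 ≥ 0, confirming Bessel's inequality. (The deficit equals ||v − Σ <v,e_j> e_j||^2, the squared distance from v to span{e_j}.)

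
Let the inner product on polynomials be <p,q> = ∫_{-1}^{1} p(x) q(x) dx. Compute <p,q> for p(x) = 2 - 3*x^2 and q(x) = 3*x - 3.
<p,q> = -6

Expand the product: p(x)·q(x) = -9*x^3 + 9*x^2 + 6*x - 6.
∫_{-1}^{1} of each monomial x^k gives [2/(k+1) if k even, 0 if k odd]. Integrating term-by-term (or equivalently evaluating the antiderivative F(x) = -9*x^4/4 + 3*x^3 + 3*x^2 - 6*x at the endpoints):
  F(1) − F(−1) = -9/4 − (15/4) = -6.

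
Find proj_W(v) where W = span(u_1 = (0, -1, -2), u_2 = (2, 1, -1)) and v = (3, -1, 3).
proj_W(v) = (30/29, 47/29, 49/29)

Set up U = [u_1 | ... | u_2] ∈ R^(3×2). The projector onto W = col(U) is P = U (U^T U)^(-1) U^T.
Compute U^T U =
  [5, 1]
  [1, 6],
and U^T v = (-5, 2).
Solve U^T U · c = U^T v for the coefficients: c = (-32/29, 15/29). The projection is proj_W(v) = U c.
Check: (v - proj_W(v)) · u_1 = 0  (should be 0).
Check: (v - proj_W(v)) · u_2 = 0  (should be 0).
Result: proj_W(v) = (30/29, 47/29, 49/29).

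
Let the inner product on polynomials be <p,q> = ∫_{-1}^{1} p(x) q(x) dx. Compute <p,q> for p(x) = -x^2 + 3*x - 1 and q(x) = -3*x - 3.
<p,q> = 2

Expand the product: p(x)·q(x) = 3*x^3 - 6*x^2 - 6*x + 3.
∫_{-1}^{1} of each monomial x^k gives [2/(k+1) if k even, 0 if k odd]. Integrating term-by-term (or equivalently evaluating the antiderivative F(x) = 3*x^4/4 - 2*x^3 - 3*x^2 + 3*x at the endpoints):
  F(1) − F(−1) = -5/4 − (-13/4) = 2.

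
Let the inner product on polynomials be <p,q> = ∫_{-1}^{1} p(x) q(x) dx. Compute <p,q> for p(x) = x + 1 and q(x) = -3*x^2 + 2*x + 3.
<p,q> = 16/3

Expand the product: p(x)·q(x) = -3*x^3 - x^2 + 5*x + 3.
∫_{-1}^{1} of each monomial x^k gives [2/(k+1) if k even, 0 if k odd]. Integrating term-by-term (or equivalently evaluating the antiderivative F(x) = -3*x^4/4 - x^3/3 + 5*x^2/2 + 3*x at the endpoints):
  F(1) − F(−1) = 53/12 − (-11/12) = 16/3.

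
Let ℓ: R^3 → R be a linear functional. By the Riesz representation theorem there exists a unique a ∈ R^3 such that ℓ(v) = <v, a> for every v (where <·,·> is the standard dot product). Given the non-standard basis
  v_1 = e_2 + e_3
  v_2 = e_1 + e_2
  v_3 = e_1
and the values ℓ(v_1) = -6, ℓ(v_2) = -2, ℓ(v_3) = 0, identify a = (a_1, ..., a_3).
a = (0, -2, -4)

Write a = (a_1, ..., a_3) in the standard basis. For each basis vector v_i, ℓ(v_i) = <v_i, a> is a linear equation in the a_j's. Collect the n equations into a matrix system V a = ℓ, where row i of V is v_i (expressed in the standard basis). Since V is invertible (lower-triangular with 1s on the diagonal, up to permutation), solve by back-substitution:
  V =
[[0, 1, 1],
 [1, 1, 0],
 [1, 0, 0]]
  V a = (-6, -2, 0)
Solving gives a = (0, -2, -4).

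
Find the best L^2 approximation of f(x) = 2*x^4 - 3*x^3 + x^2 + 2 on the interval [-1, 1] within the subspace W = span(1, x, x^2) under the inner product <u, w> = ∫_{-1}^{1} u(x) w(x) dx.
g(x) = 19*x^2/7 - 9*x/5 + 64/35

The best approximation g ∈ W is the orthogonal projection of f onto W. Writing g = a_0 + a_1 x + a_2 x^2, the coefficients solve the normal equations G · a = b where
  G_{ij} = <φ_i, φ_j> and b_i = <f, φ_i>, with φ_0 = 1, φ_1 = x, φ_2 = x^2.
G =
  [2, 0, 2/3]
  [0, 2/3, 0]
  [2/3, 0, 2/5],
b = (82/15, -6/5, 242/105).
Solving gives a_0 = 64/35, a_1 = -9/5, a_2 = 19/7, so
  g(x) = 19*x^2/7 - 9*x/5 + 64/35.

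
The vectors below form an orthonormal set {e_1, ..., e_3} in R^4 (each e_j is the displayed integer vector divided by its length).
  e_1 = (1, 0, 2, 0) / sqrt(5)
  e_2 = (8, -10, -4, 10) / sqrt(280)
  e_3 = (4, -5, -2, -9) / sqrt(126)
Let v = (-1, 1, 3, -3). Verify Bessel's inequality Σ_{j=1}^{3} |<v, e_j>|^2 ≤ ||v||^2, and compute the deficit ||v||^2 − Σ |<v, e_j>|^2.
Σ |<v, e_j>|^2 = 19; ||v||^2 = 20; deficit = 1

Write each e_j = u_j / sqrt(<u_j, u_j>) where u_j is the displayed integer vector. Then <v, e_j> = <v, u_j> / sqrt(<u_j, u_j>), so |<v, e_j>|^2 = <v, u_j>^2 / <u_j, u_j>.
Coefficients: <v, e_1> = 5/sqrt(5), <v, e_2> = -60/sqrt(280), <v, e_3> = 12/sqrt(126).
Square and sum: Σ |<v, e_j>|^2 = 19.
Compute ||v||^2 = v·v = 20.
Deficit = 20 − 19 = 1 ≥ 0, confirming Bessel's inequality. (The deficit equals ||v − Σ <v,e_j> e_j||^2, the squared distance from v to span{e_j}.)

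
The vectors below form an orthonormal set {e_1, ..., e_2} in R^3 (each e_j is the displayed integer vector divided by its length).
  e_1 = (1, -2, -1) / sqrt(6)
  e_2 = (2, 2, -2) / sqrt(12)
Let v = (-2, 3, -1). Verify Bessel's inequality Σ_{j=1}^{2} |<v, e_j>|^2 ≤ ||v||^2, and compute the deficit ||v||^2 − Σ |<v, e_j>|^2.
Σ |<v, e_j>|^2 = 19/2; ||v||^2 = 14; deficit = 9/2

Write each e_j = u_j / sqrt(<u_j, u_j>) where u_j is the displayed integer vector. Then <v, e_j> = <v, u_j> / sqrt(<u_j, u_j>), so |<v, e_j>|^2 = <v, u_j>^2 / <u_j, u_j>.
Coefficients: <v, e_1> = -7/sqrt(6), <v, e_2> = 4/sqrt(12).
Square and sum: Σ |<v, e_j>|^2 = 19/2.
Compute ||v||^2 = v·v = 14.
Deficit = 14 − 19/2 = 9/2 ≥ 0, confirming Bessel's inequality. (The deficit equals ||v − Σ <v,e_j> e_j||^2, the squared distance from v to span{e_j}.)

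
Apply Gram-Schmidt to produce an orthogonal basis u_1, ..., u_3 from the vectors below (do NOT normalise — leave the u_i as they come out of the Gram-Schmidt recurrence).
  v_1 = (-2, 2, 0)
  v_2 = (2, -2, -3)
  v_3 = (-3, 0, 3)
Orthogonal basis:
  u_1 = (-2, 2, 0)
  u_2 = (0, 0, -3)
  u_3 = (-3/2, -3/2, 0)

Apply the Gram-Schmidt recurrence
  u_1 = v_1
  u_i = v_i − Σ_{j<i} ((v_i · u_j) / (u_j · u_j)) · u_j.

Step by step this gives:
  u_1 = (-2, 2, 0)
  u_2 = (0, 0, -3)
  u_3 = (-3/2, -3/2, 0)

Orthogonality check:
  u_2 · u_1 = 0 (should be 0)
  u_3 · u_1 = 0 (should be 0)
  u_3 · u_2 = 0 (should be 0)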